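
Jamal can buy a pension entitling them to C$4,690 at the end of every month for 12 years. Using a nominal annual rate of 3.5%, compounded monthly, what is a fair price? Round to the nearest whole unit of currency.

i = 0.035/12 = 0.00291667 per month; n = 12·12 = 144.
Annuity factor a(144|0.00291667) = 117.446193; PV = 4690 × 117.446193 = 550,822.6464

C$550,823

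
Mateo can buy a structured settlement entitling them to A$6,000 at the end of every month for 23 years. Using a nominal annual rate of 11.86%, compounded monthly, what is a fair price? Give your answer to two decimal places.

A$566,866.96

With 12 periods per year: i = 0.00988333, n = 276.
PV = PMT · [1 − (1+i)^(−n)] / i = 6000 · 94.477827 = 566,866.9645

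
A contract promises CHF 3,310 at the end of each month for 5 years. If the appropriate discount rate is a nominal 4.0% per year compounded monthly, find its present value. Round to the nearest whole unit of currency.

CHF 179,730

Periodic rate i = 0.04/12 = 0.00333333; n = 5 × 12 = 60 periods.
PV = PMT · [1 − (1+i)^(−n)] / i = 3310 · 54.299069 = 179,729.9181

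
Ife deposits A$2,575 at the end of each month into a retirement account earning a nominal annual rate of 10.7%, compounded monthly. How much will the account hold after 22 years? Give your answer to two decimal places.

A$2,719,873.77

i = 0.107/12 = 0.00891667 per month; n = 22·12 = 264.
FV = 2575 × [(1+0.00891667)^264 − 1] / 0.00891667 = 2575 × 1056.261660 = 2,719,873.7740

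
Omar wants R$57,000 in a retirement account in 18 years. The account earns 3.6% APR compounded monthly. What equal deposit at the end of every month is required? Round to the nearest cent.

R$187.94

Periodic rate i = 0.036/12 = 0.003; n = 18 × 12 = 216 periods.
FV-annuity factor = 303.286666; PMT = 57000 / 303.286666 = 187.9410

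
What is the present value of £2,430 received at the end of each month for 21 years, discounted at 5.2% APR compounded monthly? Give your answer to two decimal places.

Periodic rate i = 0.052/12 = 0.00433333; n = 21 × 12 = 252 periods.
Annuity factor a(252|0.00433333) = 153.152935; PV = 2430 × 153.152935 = 372,161.6330

£372,161.63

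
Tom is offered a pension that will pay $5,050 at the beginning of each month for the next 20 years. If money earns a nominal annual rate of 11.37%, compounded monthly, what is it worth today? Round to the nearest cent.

$482,072.34

i = 0.1137/12 = 0.009475 per month; n = 20·12 = 240.
Annuity factor a(240|0.009475) × (1+i) = 95.459869; PV = 5050 × 95.459869 = 482,072.3406
(annuity-due: payments at period start, so ×(1+i).)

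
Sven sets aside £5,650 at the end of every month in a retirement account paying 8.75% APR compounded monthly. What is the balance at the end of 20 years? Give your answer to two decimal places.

Periodic rate i = 0.0875/12 = 0.00729167; n = 20 × 12 = 240 periods.
Accumulation factor s(240|0.00729167) = 647.064737; FV = 5650 × 647.064737 = 3,655,915.7623

£3,655,915.76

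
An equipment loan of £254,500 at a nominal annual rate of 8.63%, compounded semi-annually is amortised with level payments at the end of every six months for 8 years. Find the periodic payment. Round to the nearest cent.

i = 0.0863/2 = 0.04315 per half-year; n = 8·2 = 16.
Annuity-PV factor = 11.386133; PMT = 254500 / 11.386133 = 22,351.7502

£22,351.75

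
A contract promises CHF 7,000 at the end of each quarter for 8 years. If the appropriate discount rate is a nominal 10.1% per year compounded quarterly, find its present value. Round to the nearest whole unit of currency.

Periodic rate i = 0.101/4 = 0.02525; n = 8 × 4 = 32 periods.
PV = PMT · [1 − (1+i)^(−n)] / i = 7000 · 21.772549 = 152,407.8422

CHF 152,408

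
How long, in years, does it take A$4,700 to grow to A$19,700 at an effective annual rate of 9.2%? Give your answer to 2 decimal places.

16.28 years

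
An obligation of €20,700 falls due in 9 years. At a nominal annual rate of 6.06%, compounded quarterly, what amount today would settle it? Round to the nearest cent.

€12,047.10

i = 0.0606/4 = 0.01515 per quarter; n = 9·4 = 36.
Discount factor = (1+0.01515)^(−36) = 0.581985; PV = 20,700 × 0.581985 = 12,047.0985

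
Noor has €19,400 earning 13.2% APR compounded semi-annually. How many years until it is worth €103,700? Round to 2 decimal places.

13.11 years

Periodic rate i = 0.132/2 = 0.066.
(1+i)^n = 103700/19400 = 5.34536, so n = ln 5.34536 / ln 1.066 = 26.2266 half-years
= 26.2266/2 years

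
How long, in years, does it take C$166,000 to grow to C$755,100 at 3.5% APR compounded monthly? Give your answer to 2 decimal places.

Periodic rate i = 0.035/12 = 0.00291667.
(1+i)^n = 755100/166000 = 4.54880, so n = ln 4.54880 / ln 1.00292 = 520.1385 months
= 520.1385/12 years

43.34 years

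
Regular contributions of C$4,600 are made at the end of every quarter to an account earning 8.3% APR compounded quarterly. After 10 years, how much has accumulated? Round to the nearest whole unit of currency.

i = 0.083/4 = 0.02075 per quarter; n = 10·4 = 40.
FV = PMT · [(1+i)^n − 1] / i = 4600 · 61.393826 = 282,411.6013

C$282,412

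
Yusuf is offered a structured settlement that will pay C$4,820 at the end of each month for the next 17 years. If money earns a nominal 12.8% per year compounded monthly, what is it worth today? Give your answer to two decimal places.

C$399,995.22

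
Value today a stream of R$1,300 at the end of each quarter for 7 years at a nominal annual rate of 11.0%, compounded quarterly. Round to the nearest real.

With 4 periods per year: i = 0.0275, n = 28.
PV = 1300 × [1 − (1+0.0275)^(−28)] / 0.0275 = 1300 × 19.350826 = 25,156.0743

R$25,156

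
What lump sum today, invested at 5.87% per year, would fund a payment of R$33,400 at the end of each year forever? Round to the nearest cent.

PV = PMT / i = 33400 / 0.0587 = 568,994.8893

R$568,994.89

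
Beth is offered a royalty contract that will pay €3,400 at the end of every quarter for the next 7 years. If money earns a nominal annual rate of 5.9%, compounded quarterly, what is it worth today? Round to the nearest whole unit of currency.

€77,529

With 4 periods per year: i = 0.01475, n = 28.
PV = 3400 × [1 − (1+0.01475)^(−28)] / 0.01475 = 3400 × 22.802642 = 77,528.9817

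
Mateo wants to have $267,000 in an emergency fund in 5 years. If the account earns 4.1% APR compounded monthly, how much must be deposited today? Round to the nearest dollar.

i = 0.041/12 = 0.00341667 per month; n = 5·12 = 60.
Discount factor = (1+0.00341667)^(−60) = 0.814932; PV = 267,000 × 0.814932 = 217,586.8478

$217,587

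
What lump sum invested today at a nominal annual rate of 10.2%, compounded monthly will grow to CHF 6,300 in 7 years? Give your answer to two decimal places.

With 12 periods per year: i = 0.0085, n = 84.
Discount factor = (1+0.0085)^(−84) = 0.491161; PV = 6,300 × 0.491161 = 3,094.3165

CHF 3,094.32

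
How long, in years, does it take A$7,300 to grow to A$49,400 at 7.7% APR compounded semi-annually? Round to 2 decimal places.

25.31 years

Periodic rate i = 0.077/2 = 0.0385.
n = ln(49400/7300) / ln(1+0.0385) = ln(6.76712) / 0.037777 = 50.6143 half-years
= 50.6143/2 years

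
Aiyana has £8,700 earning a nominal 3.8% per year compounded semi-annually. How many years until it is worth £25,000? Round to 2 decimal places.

28.04 years

Periodic rate i = 0.038/2 = 0.019.
(1+i)^n = 25000/8700 = 2.87356, so n = ln 2.87356 / ln 1.019 = 56.0815 half-years
= 56.0815/2 years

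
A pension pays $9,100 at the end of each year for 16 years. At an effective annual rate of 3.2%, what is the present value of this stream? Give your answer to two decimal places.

$112,577.73

PV = 9100 × [1 − (1+0.032)^(−16)] / 0.032 = 9100 × 12.371179 = 112,577.7304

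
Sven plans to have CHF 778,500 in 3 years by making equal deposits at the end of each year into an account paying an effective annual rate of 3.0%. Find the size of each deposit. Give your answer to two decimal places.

CHF 251,868.39

FV-annuity factor = 3.090900; PMT = 778500 / 3.090900 = 251,868.3878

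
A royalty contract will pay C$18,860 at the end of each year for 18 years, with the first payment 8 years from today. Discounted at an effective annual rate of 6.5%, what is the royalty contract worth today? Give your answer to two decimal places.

C$126,613.91

PV at t=7 (ordinary 18-year annuity): 18860 × a(18|0.065) = 18860 × 10.432466 = 196,756.3160
Discount back 7 years: 196,756.3160 × (1+0.065)^(−7) = 196,756.3160 × 0.643506 = 126,613.9121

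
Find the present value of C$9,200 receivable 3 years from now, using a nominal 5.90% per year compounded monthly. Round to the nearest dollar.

C$7,711

i = 0.059/12 = 0.00491667 per month; n = 3·12 = 36.
Discount factor = (1+0.00491667)^(−36) = 0.838143; PV = 9,200 × 0.838143 = 7,710.9175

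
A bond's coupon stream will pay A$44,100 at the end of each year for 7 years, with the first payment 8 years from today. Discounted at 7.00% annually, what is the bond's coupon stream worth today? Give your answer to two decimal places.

PV at t=7 (ordinary 7-year annuity): 44100 × a(7|0.07) = 44100 × 5.389289 = 237,667.6626
PV₀ = 237,667.6626 / (1+0.07)^7 = 237,667.6626 / 1.605781 = 148,007.4755

A$148,007.48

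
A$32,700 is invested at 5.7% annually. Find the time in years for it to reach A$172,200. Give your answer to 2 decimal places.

29.97 years

n = ln(172200/32700) / ln(1+0.057) = ln(5.26606) / 0.055435 = 29.9683 years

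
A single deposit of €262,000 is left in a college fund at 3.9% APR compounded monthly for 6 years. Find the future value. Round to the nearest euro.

i = 0.039/12 = 0.00325 per month; n = 6·12 = 72.
FV = 262,000 × (1 + 0.00325)^72 = 330,949.2617

€330,949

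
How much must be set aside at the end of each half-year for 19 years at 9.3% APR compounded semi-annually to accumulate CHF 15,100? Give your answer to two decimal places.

CHF 151.83

Periodic rate i = 0.093/2 = 0.0465; n = 19 × 2 = 38 periods.
PMT = 15100 / ( [(1+0.0465)^38 − 1] / 0.0465 ) = 15100 / 99.453540 = 151.8297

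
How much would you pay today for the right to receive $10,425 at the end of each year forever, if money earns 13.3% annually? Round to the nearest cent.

PV = C/r = 10425/0.133 = 78,383.4586

$78,383.46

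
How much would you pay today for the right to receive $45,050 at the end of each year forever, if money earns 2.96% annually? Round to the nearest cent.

PV = C/r = 45050/0.0296 = 1,521,959.4595

$1,521,959.46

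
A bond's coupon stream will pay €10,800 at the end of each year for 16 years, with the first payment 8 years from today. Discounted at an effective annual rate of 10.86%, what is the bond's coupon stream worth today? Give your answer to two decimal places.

PV at t=7 (ordinary 16-year annuity): 10800 × a(16|0.1086) = 10800 × 7.438922 = 80,340.3625
Discount back 7 years: 80,340.3625 × (1+0.1086)^(−7) = 80,340.3625 × 0.485932 = 39,039.9873

€39,039.99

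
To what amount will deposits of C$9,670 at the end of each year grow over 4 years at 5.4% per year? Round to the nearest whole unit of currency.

C$41,927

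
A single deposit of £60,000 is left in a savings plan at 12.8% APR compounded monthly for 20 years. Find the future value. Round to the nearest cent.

With 12 periods per year: i = 0.0106667, n = 240.
60,000 × (1+0.0106667)^240 = 60,000 × 12.761630 = 765,697.7802

£765,697.78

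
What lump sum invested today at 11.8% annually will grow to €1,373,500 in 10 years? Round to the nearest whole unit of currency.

Discount factor = (1+0.118)^(−10) = 0.327780; PV = 1,373,500 × 0.327780 = 450,205.3258

€450,205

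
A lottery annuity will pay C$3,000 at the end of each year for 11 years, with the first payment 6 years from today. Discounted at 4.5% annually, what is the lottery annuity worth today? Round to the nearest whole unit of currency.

Value one period before first payment (t=5): 3000 × [1 − (1+0.045)^(−11)] / 0.045 = 3000 × 8.528917 = 25,586.7507
PV₀ = 25,586.7507 / (1+0.045)^5 = 25,586.7507 / 1.246182 = 20,532.1149

C$20,532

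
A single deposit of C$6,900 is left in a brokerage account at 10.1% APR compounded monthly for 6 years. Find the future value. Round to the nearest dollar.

C$12,616

i = 0.101/12 = 0.00841667 per month; n = 6·12 = 72.
FV = 6,900 × (1 + 0.00841667)^72 = 12,616.2464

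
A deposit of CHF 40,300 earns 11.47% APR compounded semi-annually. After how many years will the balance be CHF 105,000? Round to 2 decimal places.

Periodic rate i = 0.1147/2 = 0.05735.
(1+i)^n = 105000/40300 = 2.60546, so n = ln 2.60546 / ln 1.05735 = 17.1720 half-years
= 17.1720/2 years

8.59 years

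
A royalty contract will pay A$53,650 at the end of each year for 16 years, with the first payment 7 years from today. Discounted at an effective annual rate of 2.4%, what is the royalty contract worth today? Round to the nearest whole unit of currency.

PV at t=6 (ordinary 16-year annuity): 53650 × a(16|0.024) = 53650 × 13.157176 = 705,882.5152
PV₀ = 705,882.5152 / (1+0.024)^6 = 705,882.5152 / 1.152922 = 612,255.4852

A$612,255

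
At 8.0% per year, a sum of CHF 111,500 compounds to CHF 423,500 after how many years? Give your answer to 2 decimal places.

n = ln(423500/111500) / ln(1+0.08) = ln(3.79821) / 0.076961 = 17.3403 years

17.34 years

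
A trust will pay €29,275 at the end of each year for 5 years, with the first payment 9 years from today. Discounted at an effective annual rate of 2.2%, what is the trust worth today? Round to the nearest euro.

PV at t=8 (ordinary 5-year annuity): 29275 × a(5|0.022) = 29275 × 4.686223 = 137,189.1816
PV₀ = 137,189.1816 / (1+0.022)^8 = 137,189.1816 / 1.190165 = 115,269.0460

€115,269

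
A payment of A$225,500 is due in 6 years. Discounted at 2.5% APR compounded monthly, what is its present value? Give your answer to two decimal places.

A$194,119.94

Periodic rate i = 0.025/12 = 0.00208333; n = 6 × 12 = 72 periods.
PV = FV·(1+i)^(−n) = 225,500 × 0.860842 = 194,119.9355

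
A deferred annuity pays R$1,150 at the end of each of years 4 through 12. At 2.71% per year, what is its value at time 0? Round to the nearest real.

Value one period before first payment (t=3): 1150 × [1 − (1+0.0271)^(−9)] / 0.0271 = 1150 × 7.892479 = 9,076.3504
Discount back 3 years: 9,076.3504 × (1+0.0271)^(−3) = 9,076.3504 × 0.922915 = 8,376.7020

R$8,377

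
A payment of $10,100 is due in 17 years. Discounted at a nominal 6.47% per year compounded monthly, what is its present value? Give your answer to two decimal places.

With 12 periods per year: i = 0.00539167, n = 204.
PV = FV·(1+i)^(−n) = 10,100 × 0.333889 = 3,372.2830

$3,372.28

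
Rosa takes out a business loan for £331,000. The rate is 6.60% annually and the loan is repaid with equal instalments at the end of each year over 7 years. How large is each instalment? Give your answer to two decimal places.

£60,564.30

Annuity-PV factor = 5.465266; PMT = 331000 / 5.465266 = 60,564.2972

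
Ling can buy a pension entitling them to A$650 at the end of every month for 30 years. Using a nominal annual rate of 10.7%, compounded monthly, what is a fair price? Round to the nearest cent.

Periodic rate i = 0.107/12 = 0.00891667; n = 30 × 12 = 360 periods.
Annuity factor a(360|0.00891667) = 107.558707; PV = 650 × 107.558707 = 69,913.1597

A$69,913.16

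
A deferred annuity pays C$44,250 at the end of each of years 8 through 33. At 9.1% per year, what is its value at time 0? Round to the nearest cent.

PV at t=7 (ordinary 26-year annuity): 44250 × a(26|0.091) = 44250 × 9.847408 = 435,747.8046
PV₀ = 435,747.8046 / (1+0.091)^7 = 435,747.8046 / 1.839811 = 236,843.7635

C$236,843.76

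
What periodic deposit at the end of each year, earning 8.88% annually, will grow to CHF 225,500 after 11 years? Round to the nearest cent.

FV-annuity factor = 17.447620; PMT = 225500 / 17.447620 = 12,924.3989

CHF 12,924.40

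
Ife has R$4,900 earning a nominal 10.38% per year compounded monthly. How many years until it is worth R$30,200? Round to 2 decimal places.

Periodic rate i = 0.1038/12 = 0.00865.
n = ln(30200/4900) / ln(1+0.00865) = ln(6.16327) / 0.008613 = 211.1515 months
= 211.1515/12 years

17.60 years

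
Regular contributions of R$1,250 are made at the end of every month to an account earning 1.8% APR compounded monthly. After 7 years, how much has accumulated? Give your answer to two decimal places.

With 12 periods per year: i = 0.0015, n = 84.
Accumulation factor s(84|0.0015) = 89.450060; FV = 1250 × 89.450060 = 111,812.5756

R$111,812.58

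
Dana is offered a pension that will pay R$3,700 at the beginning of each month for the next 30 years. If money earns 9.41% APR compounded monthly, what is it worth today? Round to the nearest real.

With 12 periods per year: i = 0.00784167, n = 360.
PV = PMT · [1 − (1+i)^(−n)] / i × (1+i) = 3700 · 120.801505 = 446,965.5682
(Beginning-of-period payments → annuity-due factor ×(1+i).)

R$446,966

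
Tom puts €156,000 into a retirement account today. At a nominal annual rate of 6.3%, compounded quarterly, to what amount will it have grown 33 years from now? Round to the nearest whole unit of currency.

With 4 periods per year: i = 0.01575, n = 132.
156,000 × (1+0.01575)^132 = 156,000 × 7.867952 = 1,227,400.4838

€1,227,400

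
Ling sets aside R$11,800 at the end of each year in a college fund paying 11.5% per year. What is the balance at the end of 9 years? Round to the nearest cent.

R$170,702.85

FV = 11800 × [(1+0.115)^9 − 1] / 0.115 = 11800 × 14.466343 = 170,702.8470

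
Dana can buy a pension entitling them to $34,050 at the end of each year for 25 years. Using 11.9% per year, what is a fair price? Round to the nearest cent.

$268,922.98

PV = PMT · [1 − (1+i)^(−n)] / i = 34050 · 7.897885 = 268,922.9827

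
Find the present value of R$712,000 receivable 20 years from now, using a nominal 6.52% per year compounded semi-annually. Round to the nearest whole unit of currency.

R$197,331

With 2 periods per year: i = 0.0326, n = 40.
PV = 712,000 / (1 + 0.0326)^40 = 712,000 / 3.608152 = 197,330.9311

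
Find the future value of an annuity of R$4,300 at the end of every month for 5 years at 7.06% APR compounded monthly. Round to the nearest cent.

R$308,328.04

i = 0.0706/12 = 0.00588333 per month; n = 5·12 = 60.
FV = 4300 × [(1+0.00588333)^60 − 1] / 0.00588333 = 4300 × 71.704194 = 308,328.0361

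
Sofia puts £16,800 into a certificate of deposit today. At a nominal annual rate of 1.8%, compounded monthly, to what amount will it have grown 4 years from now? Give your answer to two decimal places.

£18,053.24

Periodic rate i = 0.018/12 = 0.0015; n = 4 × 12 = 48 periods.
FV = PV·(1+i)^n = 16,800 × 1.074597 = 18,053.2359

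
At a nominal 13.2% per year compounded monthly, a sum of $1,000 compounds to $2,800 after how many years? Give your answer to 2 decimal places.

Periodic rate i = 0.132/12 = 0.011.
(1+i)^n = 2800/1000 = 2.80000, so n = ln 2.80000 / ln 1.011 = 94.1156 months
= 94.1156/12 years

7.84 years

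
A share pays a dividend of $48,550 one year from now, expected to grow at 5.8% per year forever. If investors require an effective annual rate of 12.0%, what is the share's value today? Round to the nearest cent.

$783,064.52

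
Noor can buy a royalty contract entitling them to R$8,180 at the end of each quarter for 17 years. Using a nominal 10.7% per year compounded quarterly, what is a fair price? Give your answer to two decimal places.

R$254,998.44

Periodic rate i = 0.107/4 = 0.02675; n = 17 × 4 = 68 periods.
PV = 8180 × [1 − (1+0.02675)^(−68)] / 0.02675 = 8180 × 31.173403 = 254,998.4371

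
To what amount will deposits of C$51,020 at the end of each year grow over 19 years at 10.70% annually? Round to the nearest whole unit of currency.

C$2,812,917

FV = 51020 × [(1+0.107)^19 − 1] / 0.107 = 51020 × 55.133610 = 2,812,916.7962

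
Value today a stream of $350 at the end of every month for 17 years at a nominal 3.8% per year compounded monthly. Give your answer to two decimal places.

Periodic rate i = 0.038/12 = 0.00316667; n = 17 × 12 = 204 periods.
PV = 350 × [1 − (1+0.00316667)^(−204)] / 0.00316667 = 350 × 150.103139 = 52,536.0988

$52,536.10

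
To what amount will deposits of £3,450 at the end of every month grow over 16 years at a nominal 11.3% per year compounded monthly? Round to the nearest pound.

With 12 periods per year: i = 0.00941667, n = 192.
FV = 3450 × [(1+0.00941667)^192 − 1] / 0.00941667 = 3450 × 535.950550 = 1,849,029.3983

£1,849,029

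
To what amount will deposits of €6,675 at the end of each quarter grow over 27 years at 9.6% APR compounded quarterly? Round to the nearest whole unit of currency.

i = 0.096/4 = 0.024 per quarter; n = 27·4 = 108.
FV = 6675 × [(1+0.024)^108 − 1] / 0.024 = 6675 × 498.072675 = 3,324,635.1089

€3,324,635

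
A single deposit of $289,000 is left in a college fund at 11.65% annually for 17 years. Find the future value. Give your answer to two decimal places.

289,000 × (1+0.1165)^17 = 289,000 × 6.510260 = 1,881,465.2813

$1,881,465.28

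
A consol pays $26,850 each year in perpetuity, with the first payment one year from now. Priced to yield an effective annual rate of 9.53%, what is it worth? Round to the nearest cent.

$281,741.87

PV = C/r = 26850/0.0953 = 281,741.8678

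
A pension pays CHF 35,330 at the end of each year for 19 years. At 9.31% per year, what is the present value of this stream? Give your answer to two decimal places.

PV = PMT · [1 − (1+i)^(−n)] / i = 35330 · 8.761835 = 309,555.6432

CHF 309,555.64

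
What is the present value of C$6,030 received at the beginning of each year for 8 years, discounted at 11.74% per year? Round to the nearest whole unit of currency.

C$33,778

PV = 6030 × [1 − (1+0.1174)^(−8)] / 0.1174 × (1+i) = 6030 × 5.601630 = 33,777.8296
(Beginning-of-period payments → annuity-due factor ×(1+i).)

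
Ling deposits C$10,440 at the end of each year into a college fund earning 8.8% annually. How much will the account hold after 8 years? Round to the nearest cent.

FV = 10440 × [(1+0.088)^8 − 1] / 0.088 = 10440 × 10.948877 = 114,306.2744

C$114,306.27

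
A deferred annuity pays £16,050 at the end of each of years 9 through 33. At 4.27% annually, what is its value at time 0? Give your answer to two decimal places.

Value one period before first payment (t=8): 16050 × [1 − (1+0.0427)^(−25)] / 0.0427 = 16050 × 15.185641 = 243,729.5420
PV₀ = 243,729.5420 / (1+0.0427)^8 = 243,729.5420 / 1.397253 = 174,434.8211

£174,434.82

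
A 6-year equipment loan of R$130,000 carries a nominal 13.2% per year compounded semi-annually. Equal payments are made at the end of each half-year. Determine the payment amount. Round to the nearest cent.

Periodic rate i = 0.132/2 = 0.066; n = 6 × 2 = 12 periods.
PMT = 130000 / ( [1 − (1+0.066)^(−12)] / 0.066 ) = 130000 / 8.114806 = 16,020.0998

R$16,020.10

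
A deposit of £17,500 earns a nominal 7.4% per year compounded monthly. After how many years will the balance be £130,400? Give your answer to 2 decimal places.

27.22 years

Periodic rate i = 0.074/12 = 0.00616667.
(1+i)^n = 130400/17500 = 7.45143, so n = ln 7.45143 / ln 1.00617 = 326.6906 months
= 326.6906/12 years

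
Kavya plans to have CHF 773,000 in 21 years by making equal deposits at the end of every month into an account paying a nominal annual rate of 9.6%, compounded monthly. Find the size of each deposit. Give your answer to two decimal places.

Periodic rate i = 0.096/12 = 0.008; n = 21 × 12 = 252 periods.
FV-annuity factor = 806.030921; PMT = 773000 / 806.030921 = 959.0203

CHF 959.02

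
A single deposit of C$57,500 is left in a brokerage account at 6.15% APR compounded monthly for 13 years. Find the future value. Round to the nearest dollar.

C$127,644

Periodic rate i = 0.0615/12 = 0.005125; n = 13 × 12 = 156 periods.
FV = 57,500 × (1 + 0.005125)^156 = 127,643.7528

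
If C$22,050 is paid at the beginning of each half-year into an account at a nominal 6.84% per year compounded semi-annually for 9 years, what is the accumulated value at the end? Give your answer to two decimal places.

i = 0.0684/2 = 0.0342 per half-year; n = 9·2 = 18.
Accumulation factor s(18|0.0342) × (1+i) = 25.153890; FV = 22050 × 25.153890 = 554,643.2714
(Beginning-of-period payments → annuity-due factor ×(1+i).)

C$554,643.27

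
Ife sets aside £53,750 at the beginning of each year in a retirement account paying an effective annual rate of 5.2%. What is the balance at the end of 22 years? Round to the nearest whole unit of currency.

£2,229,533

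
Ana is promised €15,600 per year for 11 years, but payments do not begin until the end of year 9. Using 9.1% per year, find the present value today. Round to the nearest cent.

Value one period before first payment (t=8): 15600 × [1 − (1+0.091)^(−11)] / 0.091 = 15600 × 6.773149 = 105,661.1296
PV₀ = 105,661.1296 / (1+0.091)^8 = 105,661.1296 / 2.007234 = 52,640.1653

€52,640.17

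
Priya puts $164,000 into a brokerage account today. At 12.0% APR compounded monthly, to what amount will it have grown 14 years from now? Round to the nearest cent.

Periodic rate i = 0.12/12 = 0.01; n = 14 × 12 = 168 periods.
FV = PV·(1+i)^n = 164,000 × 5.320970 = 872,639.0501

$872,639.05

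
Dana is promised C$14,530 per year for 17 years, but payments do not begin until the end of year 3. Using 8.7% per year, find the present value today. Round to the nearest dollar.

Value one period before first payment (t=2): 14530 × [1 − (1+0.087)^(−17)] / 0.087 = 14530 × 8.710834 = 126,568.4245
PV₀ = 126,568.4245 / (1+0.087)^2 = 126,568.4245 / 1.181569 = 107,118.9448

C$107,119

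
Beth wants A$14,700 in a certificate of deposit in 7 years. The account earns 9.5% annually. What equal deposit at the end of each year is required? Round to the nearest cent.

FV-annuity factor = 9.342648; PMT = 14700 / 9.342648 = 1,573.4296

A$1,573.43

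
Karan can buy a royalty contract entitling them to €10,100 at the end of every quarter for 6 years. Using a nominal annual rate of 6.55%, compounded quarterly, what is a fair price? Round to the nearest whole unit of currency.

€199,113

i = 0.0655/4 = 0.016375 per quarter; n = 6·4 = 24.
PV = PMT · [1 − (1+i)^(−n)] / i = 10100 · 19.714151 = 199,112.9245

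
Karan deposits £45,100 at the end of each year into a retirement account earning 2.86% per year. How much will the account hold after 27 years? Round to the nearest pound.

£1,799,575

Accumulation factor s(27|0.0286) = 39.901892; FV = 45100 × 39.901892 = 1,799,575.3237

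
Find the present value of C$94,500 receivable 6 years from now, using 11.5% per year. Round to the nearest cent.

C$49,179.33

Discount factor = (1+0.115)^(−6) = 0.520416; PV = 94,500 × 0.520416 = 49,179.3296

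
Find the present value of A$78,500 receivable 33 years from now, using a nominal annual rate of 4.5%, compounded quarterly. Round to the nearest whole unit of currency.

A$17,928

i = 0.045/4 = 0.01125 per quarter; n = 33·4 = 132.
Discount factor = (1+0.01125)^(−132) = 0.228388; PV = 78,500 × 0.228388 = 17,928.4641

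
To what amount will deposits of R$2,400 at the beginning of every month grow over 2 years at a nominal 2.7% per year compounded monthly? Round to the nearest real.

R$59,248

i = 0.027/12 = 0.00225 per month; n = 2·12 = 24.
FV = 2400 × [(1+0.00225)^24 − 1] / 0.00225 × (1+i) = 2400 × 24.686789 = 59,248.2941
(Beginning-of-period payments → annuity-due factor ×(1+i).)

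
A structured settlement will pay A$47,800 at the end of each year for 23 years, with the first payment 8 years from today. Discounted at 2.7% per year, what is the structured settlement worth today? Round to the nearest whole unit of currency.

A$673,097

PV at t=7 (ordinary 23-year annuity): 47800 × a(23|0.027) = 47800 × 16.968485 = 811,093.5958
PV₀ = 811,093.5958 / (1+0.027)^7 = 811,093.5958 / 1.205017 = 673,097.3290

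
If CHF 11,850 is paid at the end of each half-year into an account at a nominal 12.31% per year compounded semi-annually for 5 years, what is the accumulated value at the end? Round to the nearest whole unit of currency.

i = 0.1231/2 = 0.06155 per half-year; n = 5·2 = 10.
FV = 11850 × [(1+0.06155)^10 − 1] / 0.06155 = 11850 × 13.277134 = 157,334.0401

CHF 157,334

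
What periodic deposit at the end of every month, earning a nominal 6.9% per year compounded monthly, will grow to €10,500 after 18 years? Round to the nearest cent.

Periodic rate i = 0.069/12 = 0.00575; n = 18 × 12 = 216 periods.
PMT = 10500 / ( [(1+0.00575)^216 − 1] / 0.00575 ) = 10500 / 426.128147 = 24.6405

€24.64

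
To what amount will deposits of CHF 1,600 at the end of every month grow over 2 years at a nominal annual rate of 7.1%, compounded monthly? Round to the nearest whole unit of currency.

With 12 periods per year: i = 0.00591667, n = 24.
FV = PMT · [(1+i)^n − 1] / i = 1600 · 25.706108 = 41,129.7729

CHF 41,130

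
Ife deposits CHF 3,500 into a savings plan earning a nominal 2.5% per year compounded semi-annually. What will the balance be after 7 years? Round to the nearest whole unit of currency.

With 2 periods per year: i = 0.0125, n = 14.
FV = PV·(1+i)^n = 3,500 × 1.189955 = 4,164.8416

CHF 4,165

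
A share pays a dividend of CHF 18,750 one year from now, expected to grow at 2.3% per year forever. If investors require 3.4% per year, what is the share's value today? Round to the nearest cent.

CHF 1,704,545.45

PV = PMT / (i − g) = 18750 / (0.034 − 0.023) = 18750 / 0.011000 = 1,704,545.4545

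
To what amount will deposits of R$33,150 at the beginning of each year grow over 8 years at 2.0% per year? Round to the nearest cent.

R$290,215.93

FV = PMT · [(1+i)^n − 1] / i × (1+i) = 33150 · 8.754628 = 290,215.9325
Payments are at the start of each period, so multiply by (1+i).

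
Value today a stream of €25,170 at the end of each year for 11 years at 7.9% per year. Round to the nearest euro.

PV = 25170 × [1 − (1+0.079)^(−11)] / 0.079 = 25170 × 7.173728 = 180,562.7374

€180,563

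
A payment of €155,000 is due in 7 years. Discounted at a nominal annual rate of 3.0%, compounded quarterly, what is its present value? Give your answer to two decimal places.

i = 0.03/4 = 0.0075 per quarter; n = 7·4 = 28.
Discount factor = (1+0.0075)^(−28) = 0.811220; PV = 155,000 × 0.811220 = 125,739.0467

€125,739.05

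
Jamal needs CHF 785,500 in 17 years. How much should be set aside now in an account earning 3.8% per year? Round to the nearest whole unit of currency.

Discount factor = (1+0.038)^(−17) = 0.530451; PV = 785,500 × 0.530451 = 416,668.9898

CHF 416,669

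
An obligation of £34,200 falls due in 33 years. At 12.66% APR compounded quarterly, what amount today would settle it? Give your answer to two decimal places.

With 4 periods per year: i = 0.03165, n = 132.
PV = 34,200 / (1 + 0.03165)^132 = 34,200 / 61.132829 = 559.4376

£559.44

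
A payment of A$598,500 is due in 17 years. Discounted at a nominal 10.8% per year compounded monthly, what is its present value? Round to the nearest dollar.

i = 0.108/12 = 0.009 per month; n = 17·12 = 204.
PV = 598,500 / (1 + 0.009)^204 = 598,500 / 6.220108 = 96,220.1971

A$96,220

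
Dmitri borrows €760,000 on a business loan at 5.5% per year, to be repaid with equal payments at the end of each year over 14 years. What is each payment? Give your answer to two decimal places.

Annuity-PV factor = 9.589648; PMT = 760000 / 9.589648 = 79,252.1277

€79,252.13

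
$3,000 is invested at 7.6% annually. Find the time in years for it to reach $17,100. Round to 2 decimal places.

n = ln(17100/3000) / ln(1+0.076) = ln(5.70000) / 0.073250 = 23.7605 years

23.76 years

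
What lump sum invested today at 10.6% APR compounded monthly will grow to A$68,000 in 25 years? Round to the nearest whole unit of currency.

A$4,861

Periodic rate i = 0.106/12 = 0.00883333; n = 25 × 12 = 300 periods.
Discount factor = (1+0.00883333)^(−300) = 0.071478; PV = 68,000 × 0.071478 = 4,860.5101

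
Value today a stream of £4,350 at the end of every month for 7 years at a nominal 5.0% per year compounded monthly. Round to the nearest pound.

£307,770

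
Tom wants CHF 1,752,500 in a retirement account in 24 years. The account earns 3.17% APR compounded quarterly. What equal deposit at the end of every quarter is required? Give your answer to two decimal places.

Periodic rate i = 0.0317/4 = 0.007925; n = 24 × 4 = 96 periods.
PMT = 1.7525e+06 / ( [(1+0.007925)^96 − 1] / 0.007925 ) = 1.7525e+06 / 143.038444 = 12,251.9510

CHF 12,251.95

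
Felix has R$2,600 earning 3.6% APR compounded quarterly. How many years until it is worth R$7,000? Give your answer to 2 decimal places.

Periodic rate i = 0.036/4 = 0.009.
(1+i)^n = 7000/2600 = 2.69231, so n = ln 2.69231 / ln 1.009 = 110.5388 quarters
= 110.5388/4 years

27.63 years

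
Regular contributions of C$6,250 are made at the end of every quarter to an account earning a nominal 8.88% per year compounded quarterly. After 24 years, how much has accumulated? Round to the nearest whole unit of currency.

C$2,035,709

With 4 periods per year: i = 0.0222, n = 96.
FV = PMT · [(1+i)^n − 1] / i = 6250 · 325.713510 = 2,035,709.4379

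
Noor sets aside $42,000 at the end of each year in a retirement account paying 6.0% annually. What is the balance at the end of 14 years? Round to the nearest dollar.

$882,633

Accumulation factor s(14|0.06) = 21.015066; FV = 42000 × 21.015066 = 882,632.7690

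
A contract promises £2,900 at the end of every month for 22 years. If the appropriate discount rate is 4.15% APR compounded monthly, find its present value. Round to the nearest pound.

£501,496

With 12 periods per year: i = 0.00345833, n = 264.
PV = PMT · [1 − (1+i)^(−n)] / i = 2900 · 172.929810 = 501,496.4478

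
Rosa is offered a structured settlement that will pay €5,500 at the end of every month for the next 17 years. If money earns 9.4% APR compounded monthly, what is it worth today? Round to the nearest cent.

i = 0.094/12 = 0.00783333 per month; n = 17·12 = 204.
Annuity factor a(204|0.00783333) = 101.672651; PV = 5500 × 101.672651 = 559,199.5780

€559,199.58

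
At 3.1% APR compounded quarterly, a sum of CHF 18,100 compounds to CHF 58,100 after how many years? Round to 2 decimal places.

37.77 years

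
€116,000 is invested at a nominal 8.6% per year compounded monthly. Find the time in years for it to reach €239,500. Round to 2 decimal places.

Periodic rate i = 0.086/12 = 0.00716667.
(1+i)^n = 239500/116000 = 2.06466, so n = ln 2.06466 / ln 1.00717 = 101.5197 months
= 101.5197/12 years

8.46 years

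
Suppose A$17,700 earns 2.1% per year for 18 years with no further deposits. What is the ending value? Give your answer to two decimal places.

A$25,729.81

FV = PV·(1+i)^n = 17,700 × 1.453662 = 25,729.8126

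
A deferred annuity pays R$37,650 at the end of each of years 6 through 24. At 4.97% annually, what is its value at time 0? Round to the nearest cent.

R$357,898.28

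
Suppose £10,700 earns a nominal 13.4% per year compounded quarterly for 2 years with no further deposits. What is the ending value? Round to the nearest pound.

i = 0.134/4 = 0.0335 per quarter; n = 2·4 = 8.
10,700 × (1+0.0335)^8 = 10,700 × 1.301619 = 13,927.3223

£13,927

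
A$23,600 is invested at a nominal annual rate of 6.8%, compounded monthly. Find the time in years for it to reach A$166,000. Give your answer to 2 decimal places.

28.77 years

Periodic rate i = 0.068/12 = 0.00566667.
n = ln(166000/23600) / ln(1+0.00566667) = ln(7.03390) / 0.005651 = 345.2229 months
= 345.2229/12 years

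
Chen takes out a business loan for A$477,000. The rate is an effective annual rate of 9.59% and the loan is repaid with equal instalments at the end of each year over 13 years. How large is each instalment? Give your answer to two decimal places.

A$65,731.47

PMT = 477000 / ( [1 − (1+0.0959)^(−13)] / 0.0959 ) = 477000 / 7.256798 = 65,731.4692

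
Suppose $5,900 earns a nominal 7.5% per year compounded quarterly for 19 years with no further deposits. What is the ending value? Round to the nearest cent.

With 4 periods per year: i = 0.01875, n = 76.
FV = PV·(1+i)^n = 5,900 × 4.103357 = 24,209.8035

$24,209.80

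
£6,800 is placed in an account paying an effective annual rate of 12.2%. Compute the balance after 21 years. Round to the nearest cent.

£76,270.91

FV = PV·(1+i)^n = 6,800 × 11.216310 = 76,270.9065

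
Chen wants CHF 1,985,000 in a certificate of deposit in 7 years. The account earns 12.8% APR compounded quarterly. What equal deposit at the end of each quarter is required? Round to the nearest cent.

CHF 44,870.29

i = 0.128/4 = 0.032 per quarter; n = 7·4 = 28.
FV-annuity factor = 44.238630; PMT = 1.985e+06 / 44.238630 = 44,870.2861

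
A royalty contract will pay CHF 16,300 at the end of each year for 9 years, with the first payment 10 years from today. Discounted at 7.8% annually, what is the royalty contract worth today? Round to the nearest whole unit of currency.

CHF 52,228

Value one period before first payment (t=9): 16300 × [1 − (1+0.078)^(−9)] / 0.078 = 16300 × 6.299177 = 102,676.5889
PV₀ = 102,676.5889 / (1+0.078)^9 = 102,676.5889 / 1.965934 = 52,227.9025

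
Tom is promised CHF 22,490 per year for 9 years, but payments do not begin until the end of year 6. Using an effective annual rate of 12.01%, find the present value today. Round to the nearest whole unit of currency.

CHF 67,940

PV at t=5 (ordinary 9-year annuity): 22490 × a(9|0.1201) = 22490 × 5.326225 = 119,786.8001
Discount back 5 years: 119,786.8001 × (1+0.1201)^(−5) = 119,786.8001 × 0.567174 = 67,939.9116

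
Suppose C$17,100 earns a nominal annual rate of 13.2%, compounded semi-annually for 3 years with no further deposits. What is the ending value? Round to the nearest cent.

i = 0.132/2 = 0.066 per half-year; n = 3·2 = 6.
FV = 17,100 × (1 + 0.066)^6 = 25,092.2346

C$25,092.23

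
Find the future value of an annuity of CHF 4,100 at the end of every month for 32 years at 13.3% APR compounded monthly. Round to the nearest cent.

With 12 periods per year: i = 0.0110833, n = 384.
FV = 4100 × [(1+0.0110833)^384 − 1] / 0.0110833 = 4100 × 6125.888866 = 25,116,144.3487

CHF 25,116,144.35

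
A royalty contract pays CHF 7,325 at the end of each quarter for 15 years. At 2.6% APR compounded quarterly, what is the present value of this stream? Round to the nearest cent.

CHF 362,968.53

Periodic rate i = 0.026/4 = 0.0065; n = 15 × 4 = 60 periods.
Annuity factor a(60|0.0065) = 49.552018; PV = 7325 × 49.552018 = 362,968.5321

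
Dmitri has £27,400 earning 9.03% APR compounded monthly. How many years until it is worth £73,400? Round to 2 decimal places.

Periodic rate i = 0.0903/12 = 0.007525.
n = ln(73400/27400) / ln(1+0.007525) = ln(2.67883) / 0.007497 = 131.4397 months
= 131.4397/12 years

10.95 years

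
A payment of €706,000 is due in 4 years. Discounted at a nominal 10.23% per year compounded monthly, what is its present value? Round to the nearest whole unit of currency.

€469,726

With 12 periods per year: i = 0.008525, n = 48.
PV = FV·(1+i)^(−n) = 706,000 × 0.665334 = 469,726.0265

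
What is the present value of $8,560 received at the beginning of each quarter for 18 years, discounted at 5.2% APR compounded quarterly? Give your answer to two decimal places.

i = 0.052/4 = 0.013 per quarter; n = 18·4 = 72.
PV = PMT · [1 − (1+i)^(−n)] / i × (1+i) = 8560 · 47.177261 = 403,837.3515
Payments are at the start of each period, so multiply by (1+i).

$403,837.35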